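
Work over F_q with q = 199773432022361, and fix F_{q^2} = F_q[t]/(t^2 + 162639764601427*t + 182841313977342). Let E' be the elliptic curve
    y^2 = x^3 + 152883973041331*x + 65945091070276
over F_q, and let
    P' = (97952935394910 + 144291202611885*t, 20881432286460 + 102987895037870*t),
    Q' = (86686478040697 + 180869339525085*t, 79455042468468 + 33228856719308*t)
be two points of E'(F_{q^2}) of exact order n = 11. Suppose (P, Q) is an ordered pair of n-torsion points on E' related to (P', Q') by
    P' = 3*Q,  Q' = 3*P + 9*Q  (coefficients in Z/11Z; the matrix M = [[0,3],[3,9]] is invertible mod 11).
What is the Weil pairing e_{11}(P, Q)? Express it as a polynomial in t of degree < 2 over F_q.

2865999576168 + 120841802576224*t

The 11-Weil pairing on E[11] over F_{199773432022361} is alternating-bilinear: e_{11}(P',Q') = e_{11}(P,Q)^det(M).
So e_{11}(P,Q) = e_{11}(P',Q')^{6}, since 2*6 = 1 mod 11.
Build f_{11,P'} and f_{11,Q'} via the 4-bit ladder of 11=1011_2; evaluate at shifted divisors; quotient in F_{199773432022361^2}.
The quotient is 15546737888611 + 112853193866992*t.
Raise to 6: e(P,Q) = 2865999576168 + 120841802576224*t in mu_{11}.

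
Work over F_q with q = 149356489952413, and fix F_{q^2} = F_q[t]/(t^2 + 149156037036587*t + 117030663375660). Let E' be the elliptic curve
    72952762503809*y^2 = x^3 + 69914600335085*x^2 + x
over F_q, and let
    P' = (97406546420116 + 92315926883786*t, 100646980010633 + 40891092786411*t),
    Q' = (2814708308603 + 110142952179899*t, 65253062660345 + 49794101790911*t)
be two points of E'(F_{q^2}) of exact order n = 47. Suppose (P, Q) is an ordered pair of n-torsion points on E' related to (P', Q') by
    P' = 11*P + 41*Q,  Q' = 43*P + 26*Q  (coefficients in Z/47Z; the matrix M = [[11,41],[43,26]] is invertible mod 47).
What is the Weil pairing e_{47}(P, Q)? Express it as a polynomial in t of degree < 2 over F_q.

107428085762741 + 142626192092301*t

e_{47} is bilinear + alternating on E[47], so e_{47}(11*P + 41*Q, 43*P + 26*Q) = e_{47}(P,Q)^(11*26-41*43).
Inverting 27 mod 47: 7. Thus e_{47}(P,Q) = e(P',Q')^{7}.
Undo Montgomery via alpha=90999336913832, beta=28372025975565: (a',b')=(64002577309433,29802724213144) over F_{149356489952413}.
Double-and-add over 101111: 6-1 doublings, 5-1 additions; each step l_{T,T}/v_{2T} or l_{T,P'}/v at Q'+S for random S.
e_{47}(P',Q') = 66877236897288 + 9582506661595*t.
Finally e_{47}(P,Q) = 107428085762741 + 142626192092301*t.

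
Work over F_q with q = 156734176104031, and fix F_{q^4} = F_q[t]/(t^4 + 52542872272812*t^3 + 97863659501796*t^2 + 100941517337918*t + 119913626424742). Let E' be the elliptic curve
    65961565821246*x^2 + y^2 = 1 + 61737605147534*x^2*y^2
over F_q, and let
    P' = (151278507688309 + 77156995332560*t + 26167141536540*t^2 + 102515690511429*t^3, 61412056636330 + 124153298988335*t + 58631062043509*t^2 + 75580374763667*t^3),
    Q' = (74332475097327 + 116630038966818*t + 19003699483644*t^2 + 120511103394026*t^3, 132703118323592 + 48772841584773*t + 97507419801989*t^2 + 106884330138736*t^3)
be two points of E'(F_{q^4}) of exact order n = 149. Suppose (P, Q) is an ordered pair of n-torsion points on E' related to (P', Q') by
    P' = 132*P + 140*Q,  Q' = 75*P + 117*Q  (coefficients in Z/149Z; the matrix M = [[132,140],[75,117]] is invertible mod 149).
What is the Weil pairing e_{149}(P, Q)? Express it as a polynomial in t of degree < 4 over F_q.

Alternating bilinearity on E[149] (values in mu_{149} in F_{156734176104031^4}) gives e(P',Q') = e(P,Q)^det(M).
132*117 - 140*75 = 4944; reduced mod 149: det = 27, inverse 138.
Edwards->Montgomery: u=(1+y)/(1-y), v=u/x -> 144617079094002v^2=u^3+88415546376933u^2+u; then x_W=1055990168428u+125772645897484: y^2=x^3+47388635128921*x+112680796413777.
Build f_{149,P'} and f_{149,Q'} via the 8-bit ladder of 149=10010101_2; evaluate at shifted divisors; quotient in F_{156734176104031^4}.
So e_{149}(P',Q') = 108847041192671 + 14932544588511*t + 64278781593523*t^2 + 46450101379030*t^3.
Thus e_{149}(P,Q) = 115140843745265 + 27958986901141*t + 142522185460731*t^2 + 145276133425231*t^3.

115140843745265 + 27958986901141*t + 142522185460731*t^2 + 145276133425231*t^3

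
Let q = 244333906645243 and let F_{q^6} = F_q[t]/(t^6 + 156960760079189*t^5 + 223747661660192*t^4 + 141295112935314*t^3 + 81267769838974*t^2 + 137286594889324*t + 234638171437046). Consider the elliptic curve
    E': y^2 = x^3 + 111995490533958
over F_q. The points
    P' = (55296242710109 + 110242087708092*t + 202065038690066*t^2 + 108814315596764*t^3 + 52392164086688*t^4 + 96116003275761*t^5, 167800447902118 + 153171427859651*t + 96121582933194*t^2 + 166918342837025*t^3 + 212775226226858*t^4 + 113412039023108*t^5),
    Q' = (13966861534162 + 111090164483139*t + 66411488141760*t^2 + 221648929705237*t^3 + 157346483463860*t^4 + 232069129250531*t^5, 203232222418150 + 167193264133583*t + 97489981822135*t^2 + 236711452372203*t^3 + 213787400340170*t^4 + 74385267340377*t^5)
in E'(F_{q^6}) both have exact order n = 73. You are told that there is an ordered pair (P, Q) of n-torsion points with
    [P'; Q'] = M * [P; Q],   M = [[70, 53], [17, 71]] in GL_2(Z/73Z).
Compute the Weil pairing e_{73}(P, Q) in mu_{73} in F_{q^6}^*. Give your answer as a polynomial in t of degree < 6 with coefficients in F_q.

Under M = [[70,53],[17,71]] in GL_2(Z/73), e_{73}(P',Q') = e_{73}(P,Q)^(70*71-53*17 mod 73).
Hence e(P,Q) = e(P',Q')^{23} where 23 = 54^{-1} mod 73.
Build f_{73,P'} and f_{73,Q'} via the 7-bit ladder of 73=1001001_2; evaluate at shifted divisors; quotient in F_{244333906645243^6}.
So e_{73}(P',Q') = 112294915942162 + 15235655188265*t + 130720740860702*t^2 + 211407402114814*t^3 + 160961547801642*t^4 + 80022069504497*t^5.
Thus e_{73}(P,Q) = 73882177078115 + 125171813006134*t + 45737289500544*t^2 + 203140986041343*t^3 + 46654015470492*t^4 + 72863446788307*t^5.

73882177078115 + 125171813006134*t + 45737289500544*t^2 + 203140986041343*t^3 + 46654015470492*t^4 + 72863446788307*t^5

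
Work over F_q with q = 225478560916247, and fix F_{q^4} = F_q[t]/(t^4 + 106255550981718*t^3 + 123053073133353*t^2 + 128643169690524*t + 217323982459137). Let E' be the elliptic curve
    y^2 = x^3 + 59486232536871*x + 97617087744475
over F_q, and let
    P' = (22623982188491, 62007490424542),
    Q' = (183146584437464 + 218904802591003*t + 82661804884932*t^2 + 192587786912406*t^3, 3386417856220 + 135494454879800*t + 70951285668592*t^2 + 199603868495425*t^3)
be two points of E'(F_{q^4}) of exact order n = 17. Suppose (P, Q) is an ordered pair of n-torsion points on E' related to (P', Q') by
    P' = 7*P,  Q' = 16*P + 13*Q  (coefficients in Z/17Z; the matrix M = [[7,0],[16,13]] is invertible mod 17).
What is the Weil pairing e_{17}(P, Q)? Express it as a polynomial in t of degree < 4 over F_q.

The 17-Weil pairing on E[17] over F_{225478560916247} is alternating-bilinear: e_{17}(P',Q') = e_{17}(P,Q)^det(M).
7*13 - 0*16 = 91; reduced mod 17: det = 6, inverse 3.
n = 17 = (10001)_2 (5 bits, wt 2); accumulate f_{17,P'}(Q'+S)/f_{17,P'}(S) along the 4-step ladder.
Miller gives e_{17}(P',Q') = 3674285512670 + 4310444760677*t + 115522570155334*t^2 + 47106425362268*t^3 in F_{225478560916247^4}.
(3674285512670 + 4310444760677*t + 115522570155334*t^2 + 47106425362268*t^3)^{3} mod (225478560916247,f) = 108440262292441 + 185443061502593*t + 128168040066985*t^2 + 205025796703758*t^3.

108440262292441 + 185443061502593*t + 128168040066985*t^2 + 205025796703758*t^3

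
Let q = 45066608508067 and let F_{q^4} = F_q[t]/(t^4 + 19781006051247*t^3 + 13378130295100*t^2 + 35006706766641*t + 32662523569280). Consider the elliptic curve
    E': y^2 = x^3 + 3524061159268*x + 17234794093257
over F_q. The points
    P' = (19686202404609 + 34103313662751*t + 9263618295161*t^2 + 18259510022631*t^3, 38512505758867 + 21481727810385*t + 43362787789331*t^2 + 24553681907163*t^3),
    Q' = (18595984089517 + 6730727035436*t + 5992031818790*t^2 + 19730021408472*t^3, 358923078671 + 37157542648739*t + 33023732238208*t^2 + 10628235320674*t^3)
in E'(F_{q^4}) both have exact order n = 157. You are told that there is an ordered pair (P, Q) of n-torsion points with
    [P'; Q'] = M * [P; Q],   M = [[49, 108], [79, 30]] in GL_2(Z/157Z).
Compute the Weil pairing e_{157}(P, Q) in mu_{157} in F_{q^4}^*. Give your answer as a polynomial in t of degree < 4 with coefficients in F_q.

Under M = [[49,108],[79,30]] in GL_2(Z/157), e_{157}(P',Q') = e_{157}(P,Q)^(49*30-108*79 mod 157).
49*30 - 108*79 = -7062; reduced mod 157: det = 3, inverse 105.
8-bit Miller (10011101) on E'/F_{45066608508067} with a'=3524061159268, b'=17234794093257: accumulate tangent/chord ratios at Q'+S and P'+S'.
e_{157}(P',Q') = 1944724989927 + 5081842960273*t + 40436096424780*t^2 + 37942804982361*t^3.
Raise to 105: e(P,Q) = 22965071125726 + 40445247884020*t + 24921539262020*t^2 + 26547028714200*t^3 in mu_{157}.

22965071125726 + 40445247884020*t + 24921539262020*t^2 + 26547028714200*t^3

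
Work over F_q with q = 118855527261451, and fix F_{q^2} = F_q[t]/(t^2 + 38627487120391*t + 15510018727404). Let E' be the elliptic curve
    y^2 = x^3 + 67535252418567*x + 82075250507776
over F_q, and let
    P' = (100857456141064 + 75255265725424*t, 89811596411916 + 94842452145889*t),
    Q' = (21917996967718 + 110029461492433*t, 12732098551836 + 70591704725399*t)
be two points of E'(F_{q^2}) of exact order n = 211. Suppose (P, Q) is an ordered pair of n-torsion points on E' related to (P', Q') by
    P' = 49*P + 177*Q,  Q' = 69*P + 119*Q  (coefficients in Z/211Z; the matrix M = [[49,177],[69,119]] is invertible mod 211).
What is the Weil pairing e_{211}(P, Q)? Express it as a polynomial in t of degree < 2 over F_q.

34770127469031 + 80690020399404*t

Under M = [[49,177],[69,119]] in GL_2(Z/211), e_{211}(P',Q') = e_{211}(P,Q)^(49*119-177*69 mod 211).
Hence e(P,Q) = e(P',Q')^{142} where 142 = 159^{-1} mod 211.
8-bit Miller (11010011) on E'/F_{118855527261451} with a'=67535252418567, b'=82075250507776: accumulate tangent/chord ratios at Q'+S and P'+S'.
The quotient is 83570051111430 + 63292572111505*t.
Thus e_{211}(P,Q) = 34770127469031 + 80690020399404*t.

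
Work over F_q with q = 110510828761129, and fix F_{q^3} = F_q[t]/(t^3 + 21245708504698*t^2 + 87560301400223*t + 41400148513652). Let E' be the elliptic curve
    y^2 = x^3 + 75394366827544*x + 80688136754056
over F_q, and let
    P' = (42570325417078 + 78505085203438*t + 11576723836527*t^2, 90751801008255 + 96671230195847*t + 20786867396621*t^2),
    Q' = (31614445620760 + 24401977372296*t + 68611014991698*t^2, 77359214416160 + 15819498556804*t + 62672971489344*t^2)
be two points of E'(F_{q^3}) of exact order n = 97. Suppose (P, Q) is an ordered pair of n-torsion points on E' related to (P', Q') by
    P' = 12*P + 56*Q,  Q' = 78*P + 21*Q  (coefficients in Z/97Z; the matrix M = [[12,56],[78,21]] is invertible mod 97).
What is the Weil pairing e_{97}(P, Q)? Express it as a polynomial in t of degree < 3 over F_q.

83779837713775 + 107419141025759*t + 48696642722411*t^2

Since e_{97}(P,P)=e_{97}(Q,Q)=1 and e_{97}(Q,P)=e_{97}(P,Q)^{-1}, expanding e_{97}(12*P + 56*Q,78*P + 21*Q) leaves e(P,Q)^det(M).
12*21 - 56*78 = -4116; reduced mod 97: det = 55, inverse 30.
n = 97 = (1100001)_2 (7 bits, wt 3); accumulate f_{97,P'}(Q'+S)/f_{97,P'}(S) along the 6-step ladder.
e_{97}(P',Q') = 86939772047054 + 70579350552835*t + 61577258672405*t^2.
e_{97}(P,Q) = (86939772047054 + 70579350552835*t + 61577258672405*t^2)^{30} = 83779837713775 + 107419141025759*t + 48696642722411*t^2.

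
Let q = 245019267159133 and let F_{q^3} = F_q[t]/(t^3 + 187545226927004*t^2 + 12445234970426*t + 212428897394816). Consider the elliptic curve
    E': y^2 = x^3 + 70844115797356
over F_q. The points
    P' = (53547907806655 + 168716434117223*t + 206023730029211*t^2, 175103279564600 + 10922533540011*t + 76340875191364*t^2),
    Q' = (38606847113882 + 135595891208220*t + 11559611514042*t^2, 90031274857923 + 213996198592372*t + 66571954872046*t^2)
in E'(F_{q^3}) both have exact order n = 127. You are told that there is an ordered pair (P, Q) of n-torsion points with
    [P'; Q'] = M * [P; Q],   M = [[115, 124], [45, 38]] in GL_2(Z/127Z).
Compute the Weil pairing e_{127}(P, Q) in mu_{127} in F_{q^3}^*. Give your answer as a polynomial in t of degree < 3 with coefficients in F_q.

The 127-Weil pairing on E[127] over F_{245019267159133} is alternating-bilinear: e_{127}(P',Q') = e_{127}(P,Q)^det(M).
So e_{127}(P,Q) = e_{127}(P',Q')^{36}, since 60*36 = 1 mod 127.
Double-and-add over 1111111: 7-1 doublings, 7-1 additions; each step l_{T,T}/v_{2T} or l_{T,P'}/v at Q'+S for random S.
Result: e(P',Q') = 85949258883490 + 19230132272197*t + 224190797224866*t^2.
e_{127}(P,Q) = (85949258883490 + 19230132272197*t + 224190797224866*t^2)^{36} = 195640891298259 + 135391316901876*t + 29930341839686*t^2.

195640891298259 + 135391316901876*t + 29930341839686*t^2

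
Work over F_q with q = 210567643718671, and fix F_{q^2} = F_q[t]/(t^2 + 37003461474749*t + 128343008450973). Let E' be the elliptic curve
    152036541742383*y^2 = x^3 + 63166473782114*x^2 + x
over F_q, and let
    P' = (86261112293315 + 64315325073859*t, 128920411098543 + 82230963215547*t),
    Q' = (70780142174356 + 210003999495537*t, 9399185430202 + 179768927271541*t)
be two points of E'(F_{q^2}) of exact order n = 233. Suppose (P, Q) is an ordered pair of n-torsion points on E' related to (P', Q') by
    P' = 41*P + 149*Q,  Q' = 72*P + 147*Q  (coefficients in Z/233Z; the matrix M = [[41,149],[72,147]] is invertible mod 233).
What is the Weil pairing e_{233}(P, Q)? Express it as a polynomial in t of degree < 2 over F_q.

e_{233}(aP+bQ,cP+dQ) = e_{233}(P,Q)^(ad-bc); with (a,b,c,d)=(41,149,72,147) this gives the det-233 law.
Hence e(P,Q) = e(P',Q')^{125} where 125 = 192^{-1} mod 233.
Montgomery->Weierstrass: x_W = 17973843266677*x+153920561676200, y_W=17973843266677*y on F_{210567643718671}; lands on y^2=x^3+195120127427095*x+162860968924301.
n = 233 = (11101001)_2 (8 bits, wt 5); accumulate f_{233,P'}(Q'+S)/f_{233,P'}(S) along the 7-step ladder.
e_{233}(P',Q') = 71145890771595 + 54980426253399*t.
e_{233}(P,Q) = (71145890771595 + 54980426253399*t)^{125} = 80388219149783 + 92159669458996*t.

80388219149783 + 92159669458996*t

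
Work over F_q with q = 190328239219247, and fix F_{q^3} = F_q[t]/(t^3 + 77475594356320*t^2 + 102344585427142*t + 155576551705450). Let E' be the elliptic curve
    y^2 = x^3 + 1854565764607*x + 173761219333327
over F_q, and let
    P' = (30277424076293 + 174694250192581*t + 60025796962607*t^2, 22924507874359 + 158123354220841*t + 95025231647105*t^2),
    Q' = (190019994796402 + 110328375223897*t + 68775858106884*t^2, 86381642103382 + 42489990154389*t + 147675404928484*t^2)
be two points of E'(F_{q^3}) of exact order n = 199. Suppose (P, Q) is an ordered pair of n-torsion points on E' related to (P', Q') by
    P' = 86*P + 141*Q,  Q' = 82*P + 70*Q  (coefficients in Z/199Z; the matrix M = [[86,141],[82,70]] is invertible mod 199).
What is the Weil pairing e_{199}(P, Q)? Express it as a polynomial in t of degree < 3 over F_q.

Since e_{199}(P,P)=e_{199}(Q,Q)=1 and e_{199}(Q,P)=e_{199}(P,Q)^{-1}, expanding e_{199}(86*P + 141*Q,82*P + 70*Q) leaves e(P,Q)^det(M).
86*70 - 141*82 = -5542; reduced mod 199: det = 30, inverse 73.
n = 199 = (11000111)_2 (8 bits, wt 5); accumulate f_{199,P'}(Q'+S)/f_{199,P'}(S) along the 7-step ladder.
The quotient is 38427565162398 + 160982981880902*t + 60521751235527*t^2.
Finally e_{199}(P,Q) = 160642357061905 + 130350940138688*t + 70127761624726*t^2.

160642357061905 + 130350940138688*t + 70127761624726*t^2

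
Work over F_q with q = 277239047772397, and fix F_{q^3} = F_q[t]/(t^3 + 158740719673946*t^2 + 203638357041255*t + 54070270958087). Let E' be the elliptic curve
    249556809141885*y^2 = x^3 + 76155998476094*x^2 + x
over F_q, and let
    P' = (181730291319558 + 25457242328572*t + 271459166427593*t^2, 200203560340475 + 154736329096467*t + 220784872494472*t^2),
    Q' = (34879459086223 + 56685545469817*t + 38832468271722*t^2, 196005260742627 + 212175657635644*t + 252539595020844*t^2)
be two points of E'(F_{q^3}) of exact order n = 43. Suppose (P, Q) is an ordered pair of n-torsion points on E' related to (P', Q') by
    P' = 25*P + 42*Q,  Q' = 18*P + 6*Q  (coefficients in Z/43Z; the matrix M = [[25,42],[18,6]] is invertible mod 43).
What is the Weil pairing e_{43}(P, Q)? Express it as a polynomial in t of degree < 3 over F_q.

99570455271417 + 264754183050655*t + 64799765713326*t^2

Under M = [[25,42],[18,6]] in GL_2(Z/43), e_{43}(P',Q') = e_{43}(P,Q)^(25*6-42*18 mod 43).
det(M) mod 43 = 39; its inverse in (Z/43)^* is 32 (check: 39*32 mod 43 = 1).
(x,y)|->(130621551646955x+227592630279268,130621551646955y) sends E' to y^2=x^3+271074137466215*x+97377230071113.
Build f_{43,P'} and f_{43,Q'} via the 6-bit ladder of 43=101011_2; evaluate at shifted divisors; quotient in F_{277239047772397^3}.
The quotient is 2236286745738 + 144363261269380*t + 18849844449155*t^2.
Finally e_{43}(P,Q) = 99570455271417 + 264754183050655*t + 64799765713326*t^2.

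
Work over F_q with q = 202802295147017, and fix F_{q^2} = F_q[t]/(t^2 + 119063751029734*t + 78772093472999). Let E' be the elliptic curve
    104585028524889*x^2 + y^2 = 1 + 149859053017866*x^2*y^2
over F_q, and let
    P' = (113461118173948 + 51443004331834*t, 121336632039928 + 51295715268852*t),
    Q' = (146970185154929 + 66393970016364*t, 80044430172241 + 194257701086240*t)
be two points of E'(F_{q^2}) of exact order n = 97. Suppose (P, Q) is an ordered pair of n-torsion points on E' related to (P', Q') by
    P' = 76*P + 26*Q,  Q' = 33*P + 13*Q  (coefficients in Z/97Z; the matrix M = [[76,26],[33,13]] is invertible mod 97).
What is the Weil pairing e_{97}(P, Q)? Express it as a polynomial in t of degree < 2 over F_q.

The 97-Weil pairing on E[97] over F_{202802295147017} is alternating-bilinear: e_{97}(P',Q') = e_{97}(P,Q)^det(M).
Hence e(P,Q) = e(P',Q')^{50} where 50 = 33^{-1} mod 97.
Edwards->Montgomery: u=(1+y)/(1-y), v=u/x -> 100496748771548v^2=u^3+136361453580942u^2+u; then x_W=39382067663510u+143808494497301: y^2=x^3+173451102293000*x+56163915393711.
n = 97 = (1100001)_2 (7 bits, wt 3); accumulate f_{97,P'}(Q'+S)/f_{97,P'}(S) along the 6-step ladder.
Miller gives e_{97}(P',Q') = 193308201919696 + 175097464041594*t in F_{202802295147017^2}.
Thus e_{97}(P,Q) = 158412019595670 + 29419695582456*t.

158412019595670 + 29419695582456*t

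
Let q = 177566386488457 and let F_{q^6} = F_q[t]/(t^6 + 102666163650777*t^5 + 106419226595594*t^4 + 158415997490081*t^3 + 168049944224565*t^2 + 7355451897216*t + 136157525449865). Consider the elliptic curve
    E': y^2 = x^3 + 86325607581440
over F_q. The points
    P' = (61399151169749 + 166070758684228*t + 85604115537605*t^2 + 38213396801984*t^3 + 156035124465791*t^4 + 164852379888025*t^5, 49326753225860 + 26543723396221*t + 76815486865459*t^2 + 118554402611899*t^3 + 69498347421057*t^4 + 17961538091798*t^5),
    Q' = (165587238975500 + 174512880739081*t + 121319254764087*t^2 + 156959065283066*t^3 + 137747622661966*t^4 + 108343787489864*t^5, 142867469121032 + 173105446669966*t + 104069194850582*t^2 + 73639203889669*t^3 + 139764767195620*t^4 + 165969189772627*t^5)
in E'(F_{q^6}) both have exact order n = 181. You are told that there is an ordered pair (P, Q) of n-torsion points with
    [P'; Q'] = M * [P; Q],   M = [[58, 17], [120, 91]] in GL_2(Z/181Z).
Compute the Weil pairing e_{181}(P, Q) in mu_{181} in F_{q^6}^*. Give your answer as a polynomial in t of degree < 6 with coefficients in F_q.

e_{181} is bilinear + alternating on E[181], so e_{181}(58*P + 17*Q, 120*P + 91*Q) = e_{181}(P,Q)^(58*91-17*120).
det M = 58*91 - 17*120 = 3238 = 161 (mod 181); 161^{-1} = 9 (mod 181).
Run Miller on y^2=x^3+86325607581440 over F_{177566386488457}: ladder 10110101 (8 bits); e = f_P(D_Q)/f_Q(D_P).
e_{181}(P',Q') = 92495006574568 + 98004805994077*t + 65021852999632*t^2 + 111782407112623*t^3 + 27918922357877*t^4 + 81974547421919*t^5.
Finally e_{181}(P,Q) = 121435176619952 + 94329954222720*t + 125903957025420*t^2 + 1692785153339*t^3 + 51054986696860*t^4 + 100076839768807*t^5.

121435176619952 + 94329954222720*t + 125903957025420*t^2 + 1692785153339*t^3 + 51054986696860*t^4 + 100076839768807*t^5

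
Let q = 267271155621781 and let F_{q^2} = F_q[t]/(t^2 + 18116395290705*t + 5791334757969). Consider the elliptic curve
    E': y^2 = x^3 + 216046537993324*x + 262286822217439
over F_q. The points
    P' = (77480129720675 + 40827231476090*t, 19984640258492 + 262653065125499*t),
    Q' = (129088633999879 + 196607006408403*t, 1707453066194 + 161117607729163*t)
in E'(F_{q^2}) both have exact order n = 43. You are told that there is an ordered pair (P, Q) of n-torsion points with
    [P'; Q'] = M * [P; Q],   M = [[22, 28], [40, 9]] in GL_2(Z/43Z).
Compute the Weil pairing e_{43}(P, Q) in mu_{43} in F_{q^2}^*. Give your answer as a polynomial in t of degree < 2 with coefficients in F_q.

2599134430280 + 121353153047469*t

Under M = [[22,28],[40,9]] in GL_2(Z/43), e_{43}(P',Q') = e_{43}(P,Q)^(22*9-28*40 mod 43).
det M = 22*9 - 28*40 = -922 = 24 (mod 43); 24^{-1} = 9 (mod 43).
Build f_{43,P'} and f_{43,Q'} via the 6-bit ladder of 43=101011_2; evaluate at shifted divisors; quotient in F_{267271155621781^2}.
e_{43}(P',Q') = 12720281592000 + 100577917417585*t.
Hence e(P,Q) = 2599134430280 + 121353153047469*t in F_{267271155621781^2}^*.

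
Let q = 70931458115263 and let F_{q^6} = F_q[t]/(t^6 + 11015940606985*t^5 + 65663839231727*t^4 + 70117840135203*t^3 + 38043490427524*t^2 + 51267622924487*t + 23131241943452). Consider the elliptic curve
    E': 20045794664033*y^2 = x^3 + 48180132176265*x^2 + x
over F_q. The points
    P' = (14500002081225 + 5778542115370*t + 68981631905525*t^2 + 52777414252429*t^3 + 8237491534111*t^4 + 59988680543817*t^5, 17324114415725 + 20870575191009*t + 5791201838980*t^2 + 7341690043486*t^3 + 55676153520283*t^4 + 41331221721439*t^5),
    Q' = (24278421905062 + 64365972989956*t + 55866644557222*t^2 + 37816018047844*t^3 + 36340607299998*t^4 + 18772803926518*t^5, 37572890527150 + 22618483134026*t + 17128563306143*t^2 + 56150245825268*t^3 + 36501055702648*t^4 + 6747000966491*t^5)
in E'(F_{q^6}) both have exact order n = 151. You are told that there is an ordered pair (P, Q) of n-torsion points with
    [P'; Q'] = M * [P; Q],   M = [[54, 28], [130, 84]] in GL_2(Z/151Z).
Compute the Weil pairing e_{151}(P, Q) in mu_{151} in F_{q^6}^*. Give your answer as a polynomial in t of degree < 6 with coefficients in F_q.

6144625602096 + 66074313955699*t + 7182361281292*t^2 + 57241506817474*t^3 + 27865716349495*t^4 + 24136242437653*t^5

Alternating bilinearity on E[151] (values in mu_{151} in F_{70931458115263^6}) gives e(P',Q') = e(P,Q)^det(M).
Inverting 141 mod 151: 15. Thus e_{151}(P,Q) = e(P',Q')^{15}.
(x,y)|->(2028179629194x+51208617717476,2028179629194y) sends E' to y^2=x^3+61833262259223*x+21615991616865.
n = 151 = (10010111)_2 (8 bits, wt 5); accumulate f_{151,P'}(Q'+S)/f_{151,P'}(S) along the 7-step ladder.
Miller gives e_{151}(P',Q') = 55637193914498 + 38251201785420*t + 13405615793697*t^2 + 64844301803826*t^3 + 15739620289340*t^4 + 5710764756335*t^5 in F_{70931458115263^6}.
Thus e_{151}(P,Q) = 6144625602096 + 66074313955699*t + 7182361281292*t^2 + 57241506817474*t^3 + 27865716349495*t^4 + 24136242437653*t^5.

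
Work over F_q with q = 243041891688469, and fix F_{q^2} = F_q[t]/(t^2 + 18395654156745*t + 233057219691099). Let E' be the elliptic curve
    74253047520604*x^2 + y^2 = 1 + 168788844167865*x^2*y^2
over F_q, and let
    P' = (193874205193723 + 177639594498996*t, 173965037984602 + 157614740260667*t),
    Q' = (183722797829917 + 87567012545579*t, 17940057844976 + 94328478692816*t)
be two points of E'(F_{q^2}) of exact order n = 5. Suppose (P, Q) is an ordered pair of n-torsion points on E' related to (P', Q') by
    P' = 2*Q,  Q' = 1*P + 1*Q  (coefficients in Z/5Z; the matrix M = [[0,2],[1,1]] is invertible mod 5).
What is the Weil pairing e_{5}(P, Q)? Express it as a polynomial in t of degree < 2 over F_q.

65912815016498 + 165278611823108*t

Under M = [[0,2],[1,1]] in GL_2(Z/5), e_{5}(P',Q') = e_{5}(P,Q)^(0*1-2*1 mod 5).
Hence e(P,Q) = e(P',Q')^{2} where 2 = 3^{-1} mod 5.
Edwards a_E,d_E -> Montgomery A=0,B=155264565227760 -> Weierstrass 222655836966318,0 via alpha=0,beta=37126523760302.
Build f_{5,P'} and f_{5,Q'} via the 3-bit ladder of 5=101_2; evaluate at shifted divisors; quotient in F_{243041891688469^2}.
The quotient is 201869508075416 + 114745987590634*t.
Thus e_{5}(P,Q) = 65912815016498 + 165278611823108*t.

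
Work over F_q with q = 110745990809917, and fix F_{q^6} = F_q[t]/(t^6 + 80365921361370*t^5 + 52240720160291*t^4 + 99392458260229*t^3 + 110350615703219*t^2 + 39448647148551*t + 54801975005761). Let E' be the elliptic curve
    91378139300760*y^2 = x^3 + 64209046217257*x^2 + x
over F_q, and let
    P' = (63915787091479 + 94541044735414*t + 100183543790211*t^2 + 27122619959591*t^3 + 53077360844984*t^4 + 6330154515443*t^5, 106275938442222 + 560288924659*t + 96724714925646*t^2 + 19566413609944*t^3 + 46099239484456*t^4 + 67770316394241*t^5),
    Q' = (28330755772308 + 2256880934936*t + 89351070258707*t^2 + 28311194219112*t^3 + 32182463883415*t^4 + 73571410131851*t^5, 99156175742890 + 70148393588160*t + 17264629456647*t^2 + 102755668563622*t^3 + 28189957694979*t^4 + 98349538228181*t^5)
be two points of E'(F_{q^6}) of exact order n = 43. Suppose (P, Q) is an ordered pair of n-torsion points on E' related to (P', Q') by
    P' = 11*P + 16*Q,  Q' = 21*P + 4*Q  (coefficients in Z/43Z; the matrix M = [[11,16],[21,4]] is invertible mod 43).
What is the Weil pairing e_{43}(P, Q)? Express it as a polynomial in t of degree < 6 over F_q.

90953033066716 + 85237476095921*t + 84973425273202*t^2 + 41924088078761*t^3 + 86059359825972*t^4 + 57717007672303*t^5

The 43-Weil pairing on E[43] over F_{110745990809917} is alternating-bilinear: e_{43}(P',Q') = e_{43}(P,Q)^det(M).
Hence e(P,Q) = e(P',Q')^{24} where 24 = 9^{-1} mod 43.
Set x_W=50631307586941*u+80398721102965, y_W=50631307586941*v; then E': y_W^2=x_W^3+77237332739858*x_W+26064544602809.
n = 43 = (101011)_2 (6 bits, wt 4); accumulate f_{43,P'}(Q'+S)/f_{43,P'}(S) along the 5-step ladder.
Result: e(P',Q') = 9323023367880 + 53752504661776*t + 40982808366907*t^2 + 43775650969112*t^3 + 34518241892808*t^4 + 28465911287640*t^5.
Finally e_{43}(P,Q) = 90953033066716 + 85237476095921*t + 84973425273202*t^2 + 41924088078761*t^3 + 86059359825972*t^4 + 57717007672303*t^5.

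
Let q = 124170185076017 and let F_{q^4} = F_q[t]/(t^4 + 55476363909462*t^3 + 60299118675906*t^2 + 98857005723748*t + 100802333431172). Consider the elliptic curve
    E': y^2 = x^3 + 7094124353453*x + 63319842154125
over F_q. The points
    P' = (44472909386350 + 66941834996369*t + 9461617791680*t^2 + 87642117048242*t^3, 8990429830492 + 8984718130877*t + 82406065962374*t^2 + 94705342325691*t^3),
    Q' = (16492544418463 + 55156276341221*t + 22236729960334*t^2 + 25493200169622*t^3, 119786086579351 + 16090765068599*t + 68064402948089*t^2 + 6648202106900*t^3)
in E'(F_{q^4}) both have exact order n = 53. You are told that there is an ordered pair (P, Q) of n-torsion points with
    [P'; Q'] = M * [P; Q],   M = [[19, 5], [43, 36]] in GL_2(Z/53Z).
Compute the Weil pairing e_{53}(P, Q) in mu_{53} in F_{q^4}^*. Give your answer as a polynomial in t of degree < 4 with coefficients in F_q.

The 53-Weil pairing on E[53] over F_{124170185076017} is alternating-bilinear: e_{53}(P',Q') = e_{53}(P,Q)^det(M).
Inverting 45 mod 53: 33. Thus e_{53}(P,Q) = e(P',Q')^{33}.
Run Miller on y^2=x^3+7094124353453*x+63319842154125 over F_{124170185076017}: ladder 110101 (6 bits); e = f_P(D_Q)/f_Q(D_P).
e_{53}(P',Q') = 4546466293230 + 24144450574777*t + 8636197887342*t^2 + 22811955886894*t^3.
Finally e_{53}(P,Q) = 80588361043055 + 33516574334258*t + 95095320803689*t^2 + 67101403370799*t^3.

80588361043055 + 33516574334258*t + 95095320803689*t^2 + 67101403370799*t^3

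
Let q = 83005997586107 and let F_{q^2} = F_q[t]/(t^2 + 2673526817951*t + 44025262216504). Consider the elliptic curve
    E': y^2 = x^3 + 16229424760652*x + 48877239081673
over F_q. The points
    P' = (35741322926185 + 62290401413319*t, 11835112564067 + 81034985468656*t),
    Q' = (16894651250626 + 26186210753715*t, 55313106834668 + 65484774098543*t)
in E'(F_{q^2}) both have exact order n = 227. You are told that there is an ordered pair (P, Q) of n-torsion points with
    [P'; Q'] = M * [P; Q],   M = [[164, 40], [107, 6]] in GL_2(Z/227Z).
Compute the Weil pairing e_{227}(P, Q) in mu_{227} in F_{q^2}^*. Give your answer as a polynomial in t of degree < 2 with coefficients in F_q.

Alternating bilinearity on E[227] (values in mu_{227} in F_{83005997586107^2}) gives e(P',Q') = e(P,Q)^det(M).
164*6 - 40*107 = -3296; reduced mod 227: det = 109, inverse 25.
Build f_{227,P'} and f_{227,Q'} via the 8-bit ladder of 227=11100011_2; evaluate at shifted divisors; quotient in F_{83005997586107^2}.
Result: e(P',Q') = 38959458856406 + 70466368673812*t.
e_{227}(P,Q) = (38959458856406 + 70466368673812*t)^{25} = 63481362469109 + 44725258553717*t.

63481362469109 + 44725258553717*t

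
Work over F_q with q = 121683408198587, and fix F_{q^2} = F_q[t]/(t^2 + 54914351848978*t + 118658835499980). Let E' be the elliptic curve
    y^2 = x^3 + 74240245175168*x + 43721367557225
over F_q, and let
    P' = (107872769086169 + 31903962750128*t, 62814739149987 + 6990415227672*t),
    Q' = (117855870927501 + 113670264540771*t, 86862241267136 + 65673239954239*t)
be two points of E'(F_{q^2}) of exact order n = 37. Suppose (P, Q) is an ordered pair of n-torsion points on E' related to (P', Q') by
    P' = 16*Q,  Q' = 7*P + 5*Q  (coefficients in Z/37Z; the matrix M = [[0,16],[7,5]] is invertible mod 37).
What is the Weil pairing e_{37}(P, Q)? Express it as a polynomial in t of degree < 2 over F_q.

Under M = [[0,16],[7,5]] in GL_2(Z/37), e_{37}(P',Q') = e_{37}(P,Q)^(0*5-16*7 mod 37).
det M = 0*5 - 16*7 = -112 = 36 (mod 37); 36^{-1} = 36 (mod 37).
6-bit Miller (100101) on E'/F_{121683408198587} with a'=74240245175168, b'=43721367557225: accumulate tangent/chord ratios at Q'+S and P'+S'.
The quotient is 22553173484404 + 93426105071581*t.
e_{37}(P,Q) = (22553173484404 + 93426105071581*t)^{36} = 113635018354073 + 28257303127006*t.

113635018354073 + 28257303127006*t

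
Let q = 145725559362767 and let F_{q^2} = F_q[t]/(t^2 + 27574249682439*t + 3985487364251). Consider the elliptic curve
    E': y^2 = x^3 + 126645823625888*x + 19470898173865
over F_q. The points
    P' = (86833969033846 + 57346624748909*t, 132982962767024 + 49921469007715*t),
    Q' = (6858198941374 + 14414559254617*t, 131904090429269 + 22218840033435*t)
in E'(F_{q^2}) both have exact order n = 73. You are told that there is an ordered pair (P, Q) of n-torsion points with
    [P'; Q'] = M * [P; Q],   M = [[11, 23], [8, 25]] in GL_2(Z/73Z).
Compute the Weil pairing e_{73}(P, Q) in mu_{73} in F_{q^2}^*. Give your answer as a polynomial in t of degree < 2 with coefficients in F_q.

e_{73} is bilinear + alternating on E[73], so e_{73}(11*P + 23*Q, 8*P + 25*Q) = e_{73}(P,Q)^(11*25-23*8).
So e_{73}(P,Q) = e_{73}(P',Q')^{69}, since 18*69 = 1 mod 73.
7-bit Miller (1001001) on E'/F_{145725559362767} with a'=126645823625888, b'=19470898173865: accumulate tangent/chord ratios at Q'+S and P'+S'.
Miller gives e_{73}(P',Q') = 65816862904657 + 48451472988053*t in F_{145725559362767^2}.
Thus e_{73}(P,Q) = 28204567077350 + 79026469641614*t.

28204567077350 + 79026469641614*t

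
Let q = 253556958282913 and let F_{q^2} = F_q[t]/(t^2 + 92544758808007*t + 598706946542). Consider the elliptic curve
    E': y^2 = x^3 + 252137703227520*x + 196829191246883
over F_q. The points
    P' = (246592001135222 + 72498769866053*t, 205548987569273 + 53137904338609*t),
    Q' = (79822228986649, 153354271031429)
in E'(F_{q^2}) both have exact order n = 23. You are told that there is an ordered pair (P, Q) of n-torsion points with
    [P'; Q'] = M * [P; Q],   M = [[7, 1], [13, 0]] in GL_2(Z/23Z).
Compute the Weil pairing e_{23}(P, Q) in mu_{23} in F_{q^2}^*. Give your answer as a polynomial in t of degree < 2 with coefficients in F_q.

194782102046303 + 198472395012710*t

e_{23} is bilinear + alternating on E[23], so e_{23}(7*P + 1*Q, 13*P) = e_{23}(P,Q)^(7*0-1*13).
So e_{23}(P,Q) = e_{23}(P',Q')^{7}, since 10*7 = 1 mod 23.
5-bit Miller (10111) on E'/F_{253556958282913} with a'=252137703227520, b'=196829191246883: accumulate tangent/chord ratios at Q'+S and P'+S'.
The quotient is 44335857267821 + 35854308735476*t.
e_{23}(P,Q) = (44335857267821 + 35854308735476*t)^{7} = 194782102046303 + 198472395012710*t.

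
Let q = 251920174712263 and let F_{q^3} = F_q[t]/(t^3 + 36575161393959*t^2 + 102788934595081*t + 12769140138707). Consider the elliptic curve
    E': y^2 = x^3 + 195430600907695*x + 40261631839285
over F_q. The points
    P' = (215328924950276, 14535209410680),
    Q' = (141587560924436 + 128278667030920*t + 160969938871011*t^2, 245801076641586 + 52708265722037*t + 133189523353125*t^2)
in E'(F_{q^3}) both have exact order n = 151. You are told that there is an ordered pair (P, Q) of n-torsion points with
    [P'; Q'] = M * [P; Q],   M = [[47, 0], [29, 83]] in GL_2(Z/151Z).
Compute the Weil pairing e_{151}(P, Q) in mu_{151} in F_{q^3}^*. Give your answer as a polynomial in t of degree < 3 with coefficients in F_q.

Under M = [[47,0],[29,83]] in GL_2(Z/151), e_{151}(P',Q') = e_{151}(P,Q)^(47*83-0*29 mod 151).
det(M) mod 151 = 126; its inverse in (Z/151)^* is 6 (check: 126*6 mod 151 = 1).
8-bit Miller (10010111) on E'/F_{251920174712263} with a'=195430600907695, b'=40261631839285: accumulate tangent/chord ratios at Q'+S and P'+S'.
So e_{151}(P',Q') = 130139401205988 + 29110457667178*t + 64843686353155*t^2.
(130139401205988 + 29110457667178*t + 64843686353155*t^2)^{6} mod (251920174712263,f) = 82399864632706 + 42033305673799*t + 211768013522289*t^2.

82399864632706 + 42033305673799*t + 211768013522289*t^2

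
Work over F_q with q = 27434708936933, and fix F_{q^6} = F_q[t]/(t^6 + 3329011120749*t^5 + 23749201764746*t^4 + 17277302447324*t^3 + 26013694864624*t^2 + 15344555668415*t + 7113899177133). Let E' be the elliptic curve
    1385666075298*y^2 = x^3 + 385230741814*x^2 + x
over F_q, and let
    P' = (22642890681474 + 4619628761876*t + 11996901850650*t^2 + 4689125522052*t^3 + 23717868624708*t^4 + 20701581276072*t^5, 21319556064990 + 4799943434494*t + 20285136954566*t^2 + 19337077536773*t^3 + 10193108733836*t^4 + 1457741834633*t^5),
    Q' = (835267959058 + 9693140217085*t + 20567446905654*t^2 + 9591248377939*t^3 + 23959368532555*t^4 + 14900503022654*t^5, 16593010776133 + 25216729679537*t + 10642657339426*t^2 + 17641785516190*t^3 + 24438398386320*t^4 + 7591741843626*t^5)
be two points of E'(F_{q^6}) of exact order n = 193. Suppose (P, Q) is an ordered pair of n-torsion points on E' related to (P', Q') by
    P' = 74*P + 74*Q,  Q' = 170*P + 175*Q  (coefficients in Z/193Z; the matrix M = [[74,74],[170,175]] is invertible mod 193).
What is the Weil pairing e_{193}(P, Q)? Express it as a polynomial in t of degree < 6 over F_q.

The 193-Weil pairing on E[193] over F_{27434708936933} is alternating-bilinear: e_{193}(P',Q') = e_{193}(P,Q)^det(M).
det(M) mod 193 = 177; its inverse in (Z/193)^* is 12 (check: 177*12 mod 193 = 1).
Undo Montgomery via alpha=1724278975625, beta=1932896733237: (a',b')=(9377673284998,26601780920020) over F_{27434708936933}.
Double-and-add over 11000001: 8-1 doublings, 3-1 additions; each step l_{T,T}/v_{2T} or l_{T,P'}/v at Q'+S for random S.
So e_{193}(P',Q') = 5929286751865 + 4448103023537*t + 250842908648*t^2 + 18474745400135*t^3 + 6504494067995*t^4 + 11077865281439*t^5.
Thus e_{193}(P,Q) = 8592534735722 + 1314598618917*t + 15271942782689*t^2 + 3215038433442*t^3 + 23516593238011*t^4 + 15567761840491*t^5.

8592534735722 + 1314598618917*t + 15271942782689*t^2 + 3215038433442*t^3 + 23516593238011*t^4 + 15567761840491*t^5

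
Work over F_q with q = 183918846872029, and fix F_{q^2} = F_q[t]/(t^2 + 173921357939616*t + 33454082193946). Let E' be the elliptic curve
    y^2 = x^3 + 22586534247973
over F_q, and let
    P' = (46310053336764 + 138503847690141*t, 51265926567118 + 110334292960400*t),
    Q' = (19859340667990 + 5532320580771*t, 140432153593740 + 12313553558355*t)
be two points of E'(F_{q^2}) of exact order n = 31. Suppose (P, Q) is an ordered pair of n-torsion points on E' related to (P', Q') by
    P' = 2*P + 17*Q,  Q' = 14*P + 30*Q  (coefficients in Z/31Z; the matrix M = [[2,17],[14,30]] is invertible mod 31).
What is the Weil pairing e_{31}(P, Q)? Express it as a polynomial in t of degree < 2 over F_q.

e_{31}(aP+bQ,cP+dQ) = e_{31}(P,Q)^(ad-bc); with (a,b,c,d)=(2,17,14,30) this gives the det-31 law.
det M = 2*30 - 17*14 = -178 = 8 (mod 31); 8^{-1} = 4 (mod 31).
n = 31 = (11111)_2 (5 bits, wt 5); accumulate f_{31,P'}(Q'+S)/f_{31,P'}(S) along the 4-step ladder.
e_{31}(P',Q') = 115718785423969 + 102269489541331*t.
(115718785423969 + 102269489541331*t)^{4} mod (183918846872029,f) = 63018389954012 + 71421231905476*t.

63018389954012 + 71421231905476*t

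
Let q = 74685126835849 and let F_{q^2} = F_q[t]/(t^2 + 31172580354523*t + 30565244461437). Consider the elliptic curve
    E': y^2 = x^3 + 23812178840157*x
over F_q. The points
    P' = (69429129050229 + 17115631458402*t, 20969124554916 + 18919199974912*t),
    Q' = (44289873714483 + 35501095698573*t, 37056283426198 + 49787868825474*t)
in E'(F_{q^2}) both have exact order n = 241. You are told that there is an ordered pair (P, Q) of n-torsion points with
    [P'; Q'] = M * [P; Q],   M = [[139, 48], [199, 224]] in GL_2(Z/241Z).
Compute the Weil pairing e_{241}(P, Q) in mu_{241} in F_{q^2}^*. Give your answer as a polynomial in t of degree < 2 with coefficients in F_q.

e_{241} is bilinear + alternating on E[241], so e_{241}(139*P + 48*Q, 199*P + 224*Q) = e_{241}(P,Q)^(139*224-48*199).
det(M) mod 241 = 135; its inverse in (Z/241)^* is 25 (check: 135*25 mod 241 = 1).
Double-and-add over 11110001: 8-1 doublings, 5-1 additions; each step l_{T,T}/v_{2T} or l_{T,P'}/v at Q'+S for random S.
So e_{241}(P',Q') = 61664817889051 + 4889829650576*t.
Thus e_{241}(P,Q) = 57862869284752 + 14881018859151*t.

57862869284752 + 14881018859151*t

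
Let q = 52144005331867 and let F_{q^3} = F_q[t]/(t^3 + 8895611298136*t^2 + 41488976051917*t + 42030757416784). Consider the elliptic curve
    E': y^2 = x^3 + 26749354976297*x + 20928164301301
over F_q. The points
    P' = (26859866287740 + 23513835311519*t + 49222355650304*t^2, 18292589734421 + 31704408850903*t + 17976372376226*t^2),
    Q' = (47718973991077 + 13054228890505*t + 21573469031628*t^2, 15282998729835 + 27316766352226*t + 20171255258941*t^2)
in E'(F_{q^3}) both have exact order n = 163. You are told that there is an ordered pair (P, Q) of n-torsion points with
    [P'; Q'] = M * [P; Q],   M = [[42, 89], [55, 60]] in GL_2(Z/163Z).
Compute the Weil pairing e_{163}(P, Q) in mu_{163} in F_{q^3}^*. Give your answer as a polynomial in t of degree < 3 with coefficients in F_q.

46091280619332 + 4633012046954*t + 14786536622796*t^2

Under M = [[42,89],[55,60]] in GL_2(Z/163), e_{163}(P',Q') = e_{163}(P,Q)^(42*60-89*55 mod 163).
42*60 - 89*55 = -2375; reduced mod 163: det = 70, inverse 7.
8-bit Miller (10100011) on E'/F_{52144005331867} with a'=26749354976297, b'=20928164301301: accumulate tangent/chord ratios at Q'+S and P'+S'.
The quotient is 43339449234163 + 3054314554244*t + 19192375163915*t^2.
(43339449234163 + 3054314554244*t + 19192375163915*t^2)^{7} mod (52144005331867,f) = 46091280619332 + 4633012046954*t + 14786536622796*t^2.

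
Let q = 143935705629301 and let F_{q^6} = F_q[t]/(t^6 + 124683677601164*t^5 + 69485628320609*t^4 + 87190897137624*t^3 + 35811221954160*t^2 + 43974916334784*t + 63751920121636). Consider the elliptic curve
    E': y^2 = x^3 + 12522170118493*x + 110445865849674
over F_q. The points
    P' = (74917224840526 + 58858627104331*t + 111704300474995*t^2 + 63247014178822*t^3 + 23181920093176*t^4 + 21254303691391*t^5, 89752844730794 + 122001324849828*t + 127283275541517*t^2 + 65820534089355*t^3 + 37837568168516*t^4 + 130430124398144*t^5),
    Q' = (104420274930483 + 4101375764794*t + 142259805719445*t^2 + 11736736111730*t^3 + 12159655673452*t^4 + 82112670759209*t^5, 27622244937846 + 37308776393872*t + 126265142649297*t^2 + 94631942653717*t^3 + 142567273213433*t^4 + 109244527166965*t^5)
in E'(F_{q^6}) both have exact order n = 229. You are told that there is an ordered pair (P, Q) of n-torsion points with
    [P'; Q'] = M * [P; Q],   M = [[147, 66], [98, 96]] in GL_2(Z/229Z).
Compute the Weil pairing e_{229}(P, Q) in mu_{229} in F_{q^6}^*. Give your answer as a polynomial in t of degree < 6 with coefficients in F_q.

e_{229}(aP+bQ,cP+dQ) = e_{229}(P,Q)^(ad-bc); with (a,b,c,d)=(147,66,98,96) this gives the det-229 law.
So e_{229}(P,Q) = e_{229}(P',Q')^{179}, since 87*179 = 1 mod 229.
Build f_{229,P'} and f_{229,Q'} via the 8-bit ladder of 229=11100101_2; evaluate at shifted divisors; quotient in F_{143935705629301^6}.
Result: e(P',Q') = 64099156762955 + 83672427343883*t + 132481321656080*t^2 + 78479205563832*t^3 + 43383455971408*t^4 + 73908955072126*t^5.
e_{229}(P,Q) = (64099156762955 + 83672427343883*t + 132481321656080*t^2 + 78479205563832*t^3 + 43383455971408*t^4 + 73908955072126*t^5)^{179} = 129061848141093 + 24213126492887*t + 94165804391538*t^2 + 10842487958552*t^3 + 39753465450833*t^4 + 58411816658399*t^5.

129061848141093 + 24213126492887*t + 94165804391538*t^2 + 10842487958552*t^3 + 39753465450833*t^4 + 58411816658399*t^5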